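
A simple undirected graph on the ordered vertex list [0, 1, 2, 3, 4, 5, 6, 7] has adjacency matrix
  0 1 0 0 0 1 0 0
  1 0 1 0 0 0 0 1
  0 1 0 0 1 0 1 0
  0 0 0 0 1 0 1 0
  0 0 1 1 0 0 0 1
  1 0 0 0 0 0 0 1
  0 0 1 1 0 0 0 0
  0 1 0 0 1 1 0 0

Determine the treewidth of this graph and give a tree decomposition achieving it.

Treewidth 2.
One such decomposition:
Bags: B1 = {3, 4, 6}  B2 = {2, 4, 6}  B3 = {2, 4, 7}  B4 = {1, 2, 7}  B5 = {1, 5, 7}  B6 = {0, 1, 5}
Tree: B1–B2, B2–B3, B3–B4, B4–B5, B5–B6

Each bag holds 3 vertices, so the decomposition has width 2, which upper-bounds the treewidth. Since 3–6–2–4–3 is a cycle in G, G is not acyclic. Forests are exactly the graphs of treewidth ≤ 1, so tw(G) ≥ 2. Hence tw(G) = 2 exactly.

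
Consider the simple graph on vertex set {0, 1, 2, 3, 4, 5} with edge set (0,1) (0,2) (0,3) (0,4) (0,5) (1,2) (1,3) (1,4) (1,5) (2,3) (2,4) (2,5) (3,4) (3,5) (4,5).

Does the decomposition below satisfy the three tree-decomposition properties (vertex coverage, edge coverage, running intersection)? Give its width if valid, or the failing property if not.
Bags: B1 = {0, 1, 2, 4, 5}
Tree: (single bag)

A tree decomposition must satisfy three properties: every vertex lies in some bag; for every edge, both endpoints lie together in some bag; and for every vertex, the bags containing it form a connected subtree. Here vertex 3 appears in no bag, so the decomposition is invalid.

No — vertex 3 appears in no bag.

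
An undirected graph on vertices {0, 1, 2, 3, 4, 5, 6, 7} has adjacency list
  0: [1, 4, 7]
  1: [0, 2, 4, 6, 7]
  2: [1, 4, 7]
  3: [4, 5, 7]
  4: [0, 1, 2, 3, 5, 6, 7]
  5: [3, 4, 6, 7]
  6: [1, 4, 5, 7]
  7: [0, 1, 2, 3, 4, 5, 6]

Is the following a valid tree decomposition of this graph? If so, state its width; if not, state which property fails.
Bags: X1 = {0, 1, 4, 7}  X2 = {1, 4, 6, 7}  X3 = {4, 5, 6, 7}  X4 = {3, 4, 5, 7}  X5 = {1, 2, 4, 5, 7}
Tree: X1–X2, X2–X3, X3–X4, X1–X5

A tree decomposition must satisfy three properties: every vertex lies in some bag; for every edge, both endpoints lie together in some bag; and for every vertex, the bags containing it form a connected subtree. Here bags containing vertex 5 are not connected in the tree, so the decomposition is invalid.

No — bags containing vertex 5 are not connected in the tree.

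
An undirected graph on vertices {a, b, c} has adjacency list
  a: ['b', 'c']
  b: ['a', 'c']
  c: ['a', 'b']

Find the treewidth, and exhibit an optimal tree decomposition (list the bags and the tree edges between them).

With just one bag of size 3, the width is 3 − 1 = 2, so tw(G) ≤ 2. Conversely, {a, b, c} is a clique of size 3, and the vertices of any clique must share a bag in every tree decomposition; so some bag has ≥ 3 vertices and tw(G) ≥ 2. Combining the bounds, tw(G) = 2.

Treewidth 2.
Bags: B1 = {a, b, c}
Tree: (single bag)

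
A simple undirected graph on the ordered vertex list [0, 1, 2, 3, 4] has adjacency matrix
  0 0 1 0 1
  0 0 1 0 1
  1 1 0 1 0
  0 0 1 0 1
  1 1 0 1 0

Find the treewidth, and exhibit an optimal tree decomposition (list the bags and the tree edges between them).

Every bag has size at most 3, so the width is 3 − 1 = 2 and tw(G) ≤ 2. For the lower bound, G contains the cycle 4–0–2–1–4, so G is not a forest; only forests have treewidth ≤ 1, hence tw(G) ≥ 2. Hence tw(G) = 2 exactly.

Treewidth 2.
One optimal decomposition is:
Bags: B1 = {0, 2, 4}  B2 = {1, 2, 4}  B3 = {2, 3, 4}
Tree: B1–B2, B2–B3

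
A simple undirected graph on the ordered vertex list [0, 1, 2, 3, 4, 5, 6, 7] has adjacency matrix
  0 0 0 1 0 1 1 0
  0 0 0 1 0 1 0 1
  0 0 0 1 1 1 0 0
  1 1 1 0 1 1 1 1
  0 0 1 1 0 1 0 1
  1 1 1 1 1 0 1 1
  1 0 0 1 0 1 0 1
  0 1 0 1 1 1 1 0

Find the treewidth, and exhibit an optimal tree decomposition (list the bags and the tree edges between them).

Treewidth 3.
One optimal decomposition is:
Bags: B1 = {3, 5, 6, 7}  B2 = {3, 4, 5, 7}  B3 = {2, 3, 4, 5}  B4 = {1, 3, 5, 7}  B5 = {0, 3, 5, 6}
Tree: B1–B2, B2–B3, B1–B4, B1–B5

Every bag has size at most 4, so the width is 4 − 1 = 3 and tw(G) ≤ 3. Conversely, {0, 3, 5, 6} is a clique of size 4, and the vertices of any clique must share a bag in every tree decomposition; so some bag has ≥ 4 vertices and tw(G) ≥ 3. Therefore the treewidth is 3.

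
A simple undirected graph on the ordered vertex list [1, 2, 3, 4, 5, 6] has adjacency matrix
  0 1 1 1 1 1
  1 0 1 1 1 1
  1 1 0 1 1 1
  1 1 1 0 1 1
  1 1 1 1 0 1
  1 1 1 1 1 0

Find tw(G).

A width-5 tree decomposition is:
Bags: B1 = {1, 2, 3, 4, 5, 6}
Tree: (single bag)
A single bag containing all 6 vertices is trivially a valid decomposition of width 5. On the other hand G contains the 6-clique {1, 2, 3, 4, 5, 6}. A clique must lie in a single bag of any decomposition, so no decomposition can have width below 5. The upper and lower bounds meet at 5, so that is the treewidth.

5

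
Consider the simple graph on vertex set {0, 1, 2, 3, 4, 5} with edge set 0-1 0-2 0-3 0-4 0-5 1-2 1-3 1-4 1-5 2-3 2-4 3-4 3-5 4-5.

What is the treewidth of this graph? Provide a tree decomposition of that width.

Treewidth 4.
Bags: B1 = {0, 1, 2, 3, 4}  B2 = {0, 1, 3, 4, 5}
Tree: B1–B2

Every bag has size at most 5, so the width is 5 − 1 = 4 and tw(G) ≤ 4. For the lower bound, the 5 vertices {0, 1, 2, 3, 4} are pairwise adjacent, and any tree decomposition puts a clique entirely inside one bag — forcing width ≥ 4. Hence tw(G) = 4 exactly.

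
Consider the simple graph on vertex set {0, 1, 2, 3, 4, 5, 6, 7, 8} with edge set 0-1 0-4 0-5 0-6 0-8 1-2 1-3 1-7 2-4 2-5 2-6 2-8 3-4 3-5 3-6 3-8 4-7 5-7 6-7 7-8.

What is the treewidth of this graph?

4

A width-4 tree decomposition is:
Bags: B1 = {0, 2, 3, 4, 7}  B2 = {0, 1, 2, 3, 7}  B3 = {0, 2, 3, 6, 7}  B4 = {0, 2, 3, 5, 7}  B5 = {0, 2, 3, 7, 8}
Tree: B1–B2, B2–B3, B3–B4, B4–B5
Each bag holds 5 vertices, so the decomposition has width 4, which upper-bounds the treewidth. For the lower bound: the 5 vertex sets {3,4}, {1,2}, {0,6}, {7}, {5} are disjoint, each induces a connected subgraph, and every pair is joined by at least one edge of G. Contracting each set to a single vertex therefore yields K_{5} as a minor, and since treewidth is minor-monotone, tw(G) ≥ tw(K_{5}) = 4. Hence tw(G) = 4 exactly.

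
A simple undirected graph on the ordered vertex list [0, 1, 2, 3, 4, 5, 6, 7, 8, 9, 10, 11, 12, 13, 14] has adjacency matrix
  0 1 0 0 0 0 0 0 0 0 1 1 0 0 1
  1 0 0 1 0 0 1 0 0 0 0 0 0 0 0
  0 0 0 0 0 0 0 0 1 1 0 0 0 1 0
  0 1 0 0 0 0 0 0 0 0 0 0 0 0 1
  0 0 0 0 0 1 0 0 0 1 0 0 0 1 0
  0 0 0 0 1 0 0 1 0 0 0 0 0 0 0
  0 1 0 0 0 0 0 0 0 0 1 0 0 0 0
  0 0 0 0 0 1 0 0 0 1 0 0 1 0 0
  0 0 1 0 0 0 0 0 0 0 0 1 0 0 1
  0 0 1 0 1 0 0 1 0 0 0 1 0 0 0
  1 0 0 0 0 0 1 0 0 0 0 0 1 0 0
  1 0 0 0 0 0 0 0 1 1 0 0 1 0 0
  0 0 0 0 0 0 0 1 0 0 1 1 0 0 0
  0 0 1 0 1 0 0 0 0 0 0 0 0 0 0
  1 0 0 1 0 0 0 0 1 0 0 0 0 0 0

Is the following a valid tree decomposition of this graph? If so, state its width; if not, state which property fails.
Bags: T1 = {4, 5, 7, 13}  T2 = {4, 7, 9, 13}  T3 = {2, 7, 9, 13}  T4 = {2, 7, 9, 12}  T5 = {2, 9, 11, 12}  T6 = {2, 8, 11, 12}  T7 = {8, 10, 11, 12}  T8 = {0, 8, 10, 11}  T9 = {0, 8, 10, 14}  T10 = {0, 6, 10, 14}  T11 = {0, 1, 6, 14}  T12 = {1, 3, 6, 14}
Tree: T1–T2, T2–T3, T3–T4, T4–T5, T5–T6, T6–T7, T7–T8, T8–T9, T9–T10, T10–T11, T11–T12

Yes; width 3.

Checking the three conditions: (i) the bags cover all of {0, 1, 2, 3, 4, 5, 6, 7, 8, 9, 10, 11, 12, 13, 14}; (ii) for each edge, some bag contains both endpoints; (iii) the bags containing any fixed vertex form a subtree. All hold, so the decomposition is valid with width 4 − 1 = 3.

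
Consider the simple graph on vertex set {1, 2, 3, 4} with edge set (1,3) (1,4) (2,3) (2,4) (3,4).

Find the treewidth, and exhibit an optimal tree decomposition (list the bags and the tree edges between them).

Treewidth 2.
Bags: B1 = {1, 3, 4}  B2 = {2, 3, 4}
Tree: B1–B2

Each bag holds 3 vertices, so the decomposition has width 2, which upper-bounds the treewidth. On the other hand G contains the 3-clique {1, 3, 4}. A clique must lie in a single bag of any decomposition, so no decomposition can have width below 2. The upper and lower bounds meet at 2, so that is the treewidth.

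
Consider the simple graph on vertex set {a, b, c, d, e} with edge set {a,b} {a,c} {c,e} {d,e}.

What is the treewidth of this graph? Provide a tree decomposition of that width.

Treewidth 1.
Bags: B1 = {a, b}  B2 = {a, c}  B3 = {c, e}  B4 = {d, e}
Tree: B1–B2, B2–B3, B3–B4

Every bag has size at most 2, so the width is 2 − 1 = 1 and tw(G) ≤ 1. Any graph with an edge has treewidth ≥ 1, and G has the edge b–a. The upper and lower bounds meet at 1, so that is the treewidth.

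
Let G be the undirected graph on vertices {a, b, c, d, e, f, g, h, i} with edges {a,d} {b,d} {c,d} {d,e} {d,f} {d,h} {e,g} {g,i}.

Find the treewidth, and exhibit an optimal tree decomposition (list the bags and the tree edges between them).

Treewidth 1.
Bags: B1 = {d, f}  B2 = {d, h}  B3 = {d, e}  B4 = {e, g}  B5 = {b, d}  B6 = {g, i}  B7 = {c, d}  B8 = {a, d}
Tree: B1–B2, B1–B3, B3–B4, B1–B5, B4–B6, B1–B7, B1–B8

The largest bag has 2 vertices, giving width 1; this decomposition certifies tw(G) ≤ 1. G has an edge, so its treewidth is at least 1. The upper and lower bounds meet at 1, so that is the treewidth.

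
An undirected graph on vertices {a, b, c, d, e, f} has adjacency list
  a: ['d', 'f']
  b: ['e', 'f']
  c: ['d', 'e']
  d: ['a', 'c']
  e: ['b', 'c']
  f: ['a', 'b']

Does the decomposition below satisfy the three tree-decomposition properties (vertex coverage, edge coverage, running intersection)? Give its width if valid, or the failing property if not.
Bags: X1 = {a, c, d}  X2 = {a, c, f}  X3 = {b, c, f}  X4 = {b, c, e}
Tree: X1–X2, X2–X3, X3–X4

Yes; width 2.

Checking the three conditions: (i) the bags cover all of {a, b, c, d, e, f}; (ii) for each edge, some bag contains both endpoints; (iii) the bags containing any fixed vertex form a subtree. All hold, so the decomposition is valid with width 3 − 1 = 2.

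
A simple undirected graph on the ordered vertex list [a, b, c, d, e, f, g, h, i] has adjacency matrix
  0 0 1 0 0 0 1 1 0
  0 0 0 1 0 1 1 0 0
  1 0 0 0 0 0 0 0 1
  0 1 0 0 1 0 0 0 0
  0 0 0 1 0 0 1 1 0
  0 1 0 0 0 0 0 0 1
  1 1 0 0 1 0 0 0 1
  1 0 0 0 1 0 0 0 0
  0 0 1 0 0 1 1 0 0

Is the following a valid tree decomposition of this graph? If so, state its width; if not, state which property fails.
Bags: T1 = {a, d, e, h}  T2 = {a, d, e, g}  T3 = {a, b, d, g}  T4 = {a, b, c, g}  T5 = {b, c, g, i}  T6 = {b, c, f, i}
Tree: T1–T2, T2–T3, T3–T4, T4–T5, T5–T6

Yes; width 3.

Vertex coverage: the bags together contain {a, b, c, d, e, f, g, h, i}, the full vertex set. Edge coverage: each edge of G has both endpoints in at least one bag. Running intersection: for every vertex, the bags containing it form a connected subtree. All three properties hold, so this is a valid tree decomposition of width max|bag| − 1 = 3, and hence tw(G) ≤ 3.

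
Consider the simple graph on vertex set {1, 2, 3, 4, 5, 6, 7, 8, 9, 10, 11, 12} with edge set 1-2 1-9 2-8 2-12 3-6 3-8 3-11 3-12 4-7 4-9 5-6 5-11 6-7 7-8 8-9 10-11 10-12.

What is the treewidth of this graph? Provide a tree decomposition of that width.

Treewidth 3.
One optimal decomposition is:
Bags: B1 = {5, 6, 10, 11}  B2 = {3, 6, 10, 11}  B3 = {3, 6, 10, 12}  B4 = {3, 6, 7, 12}  B5 = {3, 7, 8, 12}  B6 = {2, 7, 8, 12}  B7 = {2, 4, 7, 8}  B8 = {2, 4, 8, 9}  B9 = {1, 2, 4, 9}
Tree: B1–B2, B2–B3, B3–B4, B4–B5, B5–B6, B6–B7, B7–B8, B8–B9

Every bag has size at most 4, so the width is 4 − 1 = 3 and tw(G) ≤ 3. For the lower bound: the 4 vertex sets {5,10,11}, {6}, {3}, {2,7,8,12} are disjoint, each induces a connected subgraph, and every pair is joined by at least one edge of G. Contracting each set to a single vertex therefore yields K_{4} as a minor, and since treewidth is minor-monotone, tw(G) ≥ tw(K_{4}) = 3. Hence tw(G) = 3 exactly.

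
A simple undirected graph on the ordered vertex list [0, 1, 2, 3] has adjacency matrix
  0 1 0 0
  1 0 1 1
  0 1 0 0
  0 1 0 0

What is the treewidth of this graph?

A width-1 tree decomposition is:
Bags: B1 = {0, 1}  B2 = {1, 2}  B3 = {1, 3}
Tree: B1–B2, B1–B3
The largest bag has 2 vertices, giving width 1; this decomposition certifies tw(G) ≤ 1. Since G has at least one edge (e.g. 0–1), it is not an edgeless graph, so tw(G) ≥ 1. Combining the bounds, tw(G) = 1.

1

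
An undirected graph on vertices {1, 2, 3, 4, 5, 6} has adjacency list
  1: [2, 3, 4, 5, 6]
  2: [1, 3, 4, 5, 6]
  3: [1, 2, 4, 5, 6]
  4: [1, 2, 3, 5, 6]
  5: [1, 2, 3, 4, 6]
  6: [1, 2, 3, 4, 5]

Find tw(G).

5

A width-5 tree decomposition is:
Bags: B1 = {1, 2, 3, 4, 5, 6}
Tree: (single bag)
A single bag containing all 6 vertices is trivially a valid decomposition of width 5. On the other hand G contains the 6-clique {1, 2, 3, 4, 5, 6}. A clique must lie in a single bag of any decomposition, so no decomposition can have width below 5. The upper and lower bounds meet at 5, so that is the treewidth.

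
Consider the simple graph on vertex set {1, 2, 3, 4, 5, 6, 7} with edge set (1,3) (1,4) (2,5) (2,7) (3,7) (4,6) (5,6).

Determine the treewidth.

2

A width-2 tree decomposition is:
Bags: B1 = {1, 4, 6}  B2 = {1, 3, 6}  B3 = {3, 6, 7}  B4 = {2, 6, 7}  B5 = {2, 5, 6}
Tree: B1–B2, B2–B3, B3–B4, B4–B5
The largest bag has 3 vertices, giving width 2; this decomposition certifies tw(G) ≤ 2. The edges 6–4–1–3–7–2–5–6 form a cycle, so G is not a tree and its treewidth is at least 2. Combining the bounds, tw(G) = 2.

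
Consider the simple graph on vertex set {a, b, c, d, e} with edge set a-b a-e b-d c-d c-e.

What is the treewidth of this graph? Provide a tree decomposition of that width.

Every bag has size at most 3, so the width is 3 − 1 = 2 and tw(G) ≤ 2. Since e–c–d–b–a–e is a cycle in G, G is not acyclic. Forests are exactly the graphs of treewidth ≤ 1, so tw(G) ≥ 2. The upper and lower bounds meet at 2, so that is the treewidth.

Treewidth 2.
Bags: B1 = {c, d, e}  B2 = {b, d, e}  B3 = {a, b, e}
Tree: B1–B2, B2–B3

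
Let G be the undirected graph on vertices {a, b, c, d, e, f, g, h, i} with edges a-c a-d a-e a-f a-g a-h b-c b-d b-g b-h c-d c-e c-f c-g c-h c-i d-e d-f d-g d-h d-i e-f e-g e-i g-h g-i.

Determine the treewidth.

A width-4 tree decomposition is:
Bags: B1 = {a, c, d, e, f}  B2 = {a, c, d, e, g}  B3 = {a, c, d, g, h}  B4 = {c, d, e, g, i}  B5 = {b, c, d, g, h}
Tree: B1–B2, B2–B3, B2–B4, B3–B5
The largest bag has 5 vertices, giving width 4; this decomposition certifies tw(G) ≤ 4. On the other hand G contains the 5-clique {a, c, d, e, g}. A clique must lie in a single bag of any decomposition, so no decomposition can have width below 4. Combining the bounds, tw(G) = 4.

4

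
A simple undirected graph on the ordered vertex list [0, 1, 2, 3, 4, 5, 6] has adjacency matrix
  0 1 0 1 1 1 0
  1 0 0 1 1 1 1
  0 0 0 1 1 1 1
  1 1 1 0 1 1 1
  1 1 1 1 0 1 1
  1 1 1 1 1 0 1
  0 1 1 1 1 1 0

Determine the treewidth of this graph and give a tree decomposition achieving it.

The largest bag has 5 vertices, giving width 4; this decomposition certifies tw(G) ≤ 4. For the lower bound, the 5 vertices {0, 1, 3, 4, 5} are pairwise adjacent, and any tree decomposition puts a clique entirely inside one bag — forcing width ≥ 4. Hence tw(G) = 4 exactly.

Treewidth 4.
One such decomposition:
Bags: B1 = {1, 3, 4, 5, 6}  B2 = {0, 1, 3, 4, 5}  B3 = {2, 3, 4, 5, 6}
Tree: B1–B2, B1–B3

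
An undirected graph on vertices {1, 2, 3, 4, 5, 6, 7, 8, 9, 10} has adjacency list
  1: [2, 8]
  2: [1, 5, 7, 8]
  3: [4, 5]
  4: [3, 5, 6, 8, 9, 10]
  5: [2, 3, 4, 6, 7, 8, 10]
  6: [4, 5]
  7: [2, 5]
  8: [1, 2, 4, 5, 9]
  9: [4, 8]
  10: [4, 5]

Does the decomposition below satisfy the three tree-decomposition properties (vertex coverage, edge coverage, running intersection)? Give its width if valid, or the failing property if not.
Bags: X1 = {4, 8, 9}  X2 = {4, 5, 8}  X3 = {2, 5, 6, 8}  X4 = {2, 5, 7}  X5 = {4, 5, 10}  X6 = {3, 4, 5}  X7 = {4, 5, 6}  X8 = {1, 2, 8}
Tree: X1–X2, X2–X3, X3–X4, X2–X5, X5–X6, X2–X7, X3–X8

No — bags containing vertex 6 are not connected in the tree.

A tree decomposition must satisfy three properties: every vertex lies in some bag; for every edge, both endpoints lie together in some bag; and for every vertex, the bags containing it form a connected subtree. Here bags containing vertex 6 are not connected in the tree, so the decomposition is invalid.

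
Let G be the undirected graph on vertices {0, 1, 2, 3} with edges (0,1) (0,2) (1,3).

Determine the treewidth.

A width-1 tree decomposition is:
Bags: B1 = {1, 3}  B2 = {0, 1}  B3 = {0, 2}
Tree: B1–B2, B2–B3
Every bag has size at most 2, so the width is 2 − 1 = 1 and tw(G) ≤ 1. G has an edge, so its treewidth is at least 1. Combining the bounds, tw(G) = 1.

1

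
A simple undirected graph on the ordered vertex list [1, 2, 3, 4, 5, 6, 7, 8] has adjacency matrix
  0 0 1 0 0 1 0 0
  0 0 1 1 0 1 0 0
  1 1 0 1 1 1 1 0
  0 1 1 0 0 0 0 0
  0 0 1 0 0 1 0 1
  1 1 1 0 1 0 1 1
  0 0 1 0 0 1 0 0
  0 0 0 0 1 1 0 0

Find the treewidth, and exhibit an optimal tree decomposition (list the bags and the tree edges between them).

Every bag has size at most 3, so the width is 3 − 1 = 2 and tw(G) ≤ 2. On the other hand G contains the 3-clique {5, 6, 8}. A clique must lie in a single bag of any decomposition, so no decomposition can have width below 2. The upper and lower bounds meet at 2, so that is the treewidth.

Treewidth 2.
One optimal decomposition is:
Bags: B1 = {1, 3, 6}  B2 = {3, 5, 6}  B3 = {2, 3, 6}  B4 = {3, 6, 7}  B5 = {5, 6, 8}  B6 = {2, 3, 4}
Tree: B1–B2, B1–B3, B1–B4, B2–B5, B3–B6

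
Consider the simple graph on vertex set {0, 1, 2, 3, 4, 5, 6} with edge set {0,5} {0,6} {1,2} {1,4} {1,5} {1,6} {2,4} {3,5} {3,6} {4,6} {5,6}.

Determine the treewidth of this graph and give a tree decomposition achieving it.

Treewidth 2.
Bags: B1 = {1, 4, 6}  B2 = {1, 2, 4}  B3 = {1, 5, 6}  B4 = {3, 5, 6}  B5 = {0, 5, 6}
Tree: B1–B2, B1–B3, B3–B4, B3–B5

Each bag holds 3 vertices, so the decomposition has width 2, which upper-bounds the treewidth. Conversely, {1, 2, 4} is a clique of size 3, and the vertices of any clique must share a bag in every tree decomposition; so some bag has ≥ 3 vertices and tw(G) ≥ 2. The upper and lower bounds meet at 2, so that is the treewidth.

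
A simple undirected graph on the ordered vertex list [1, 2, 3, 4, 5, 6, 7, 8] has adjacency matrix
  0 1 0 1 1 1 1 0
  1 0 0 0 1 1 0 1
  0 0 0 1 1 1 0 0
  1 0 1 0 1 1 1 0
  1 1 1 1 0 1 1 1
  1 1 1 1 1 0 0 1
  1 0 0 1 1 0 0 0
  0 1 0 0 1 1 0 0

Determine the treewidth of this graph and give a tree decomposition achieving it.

Every bag has size at most 4, so the width is 4 − 1 = 3 and tw(G) ≤ 3. Conversely, {2, 5, 6, 8} is a clique of size 4, and the vertices of any clique must share a bag in every tree decomposition; so some bag has ≥ 4 vertices and tw(G) ≥ 3. Hence tw(G) = 3 exactly.

Treewidth 3.
Bags: B1 = {1, 2, 5, 6}  B2 = {1, 4, 5, 6}  B3 = {1, 4, 5, 7}  B4 = {3, 4, 5, 6}  B5 = {2, 5, 6, 8}
Tree: B1–B2, B2–B3, B2–B4, B1–B5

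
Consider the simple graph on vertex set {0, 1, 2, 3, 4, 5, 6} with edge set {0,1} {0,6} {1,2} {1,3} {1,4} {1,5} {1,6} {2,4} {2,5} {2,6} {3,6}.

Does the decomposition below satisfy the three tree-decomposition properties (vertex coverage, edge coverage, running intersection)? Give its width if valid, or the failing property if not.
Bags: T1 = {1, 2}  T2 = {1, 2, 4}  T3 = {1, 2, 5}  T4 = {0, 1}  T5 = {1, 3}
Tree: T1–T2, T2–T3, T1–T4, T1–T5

A tree decomposition must satisfy three properties: every vertex lies in some bag; for every edge, both endpoints lie together in some bag; and for every vertex, the bags containing it form a connected subtree. Here vertex 6 appears in no bag, so the decomposition is invalid.

No — vertex 6 appears in no bag.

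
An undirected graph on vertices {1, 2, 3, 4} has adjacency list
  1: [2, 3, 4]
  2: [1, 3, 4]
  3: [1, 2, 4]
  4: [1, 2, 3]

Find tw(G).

3

A width-3 tree decomposition is:
Bags: B1 = {1, 2, 3, 4}
Tree: (single bag)
A single bag containing all 4 vertices is trivially a valid decomposition of width 3. For the lower bound, the 4 vertices {1, 2, 3, 4} are pairwise adjacent, and any tree decomposition puts a clique entirely inside one bag — forcing width ≥ 3. The upper and lower bounds meet at 3, so that is the treewidth.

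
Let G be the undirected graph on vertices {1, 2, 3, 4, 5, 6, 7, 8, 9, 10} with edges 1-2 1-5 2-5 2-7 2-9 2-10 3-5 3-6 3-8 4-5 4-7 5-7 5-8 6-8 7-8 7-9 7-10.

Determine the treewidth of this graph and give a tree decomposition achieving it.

Treewidth 2.
One optimal decomposition is:
Bags: B1 = {4, 5, 7}  B2 = {2, 5, 7}  B3 = {2, 7, 9}  B4 = {1, 2, 5}  B5 = {5, 7, 8}  B6 = {3, 5, 8}  B7 = {3, 6, 8}  B8 = {2, 7, 10}
Tree: B1–B2, B2–B3, B2–B4, B2–B5, B5–B6, B6–B7, B2–B8

The largest bag has 3 vertices, giving width 2; this decomposition certifies tw(G) ≤ 2. For the lower bound, the 3 vertices {2, 7, 9} are pairwise adjacent, and any tree decomposition puts a clique entirely inside one bag — forcing width ≥ 2. Therefore the treewidth is 2.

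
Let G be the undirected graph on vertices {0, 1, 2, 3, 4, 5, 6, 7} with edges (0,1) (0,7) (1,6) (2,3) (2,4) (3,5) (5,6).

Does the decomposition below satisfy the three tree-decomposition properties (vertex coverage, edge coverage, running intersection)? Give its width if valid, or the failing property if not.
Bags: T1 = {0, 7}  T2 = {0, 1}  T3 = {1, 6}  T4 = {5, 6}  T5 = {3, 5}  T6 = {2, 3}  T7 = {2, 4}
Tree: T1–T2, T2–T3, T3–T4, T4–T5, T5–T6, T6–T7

Yes; width 1.

Checking the three conditions: (i) the bags cover all of {0, 1, 2, 3, 4, 5, 6, 7}; (ii) for each edge, some bag contains both endpoints; (iii) the bags containing any fixed vertex form a subtree. All hold, so the decomposition is valid with width 2 − 1 = 1.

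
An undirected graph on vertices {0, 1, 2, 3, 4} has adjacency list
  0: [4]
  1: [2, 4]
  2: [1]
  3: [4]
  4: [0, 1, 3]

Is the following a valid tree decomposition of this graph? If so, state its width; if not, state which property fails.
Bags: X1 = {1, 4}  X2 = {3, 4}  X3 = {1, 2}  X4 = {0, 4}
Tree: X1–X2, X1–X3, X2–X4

Yes; width 1.

Every vertex of G appears in some bag (union = {0, 1, 2, 3, 4}); every edge is covered by a bag; and for each vertex v the set of bags containing v is connected in the bag tree. The decomposition is therefore valid. The largest bag has 2 vertices, so the width is 1.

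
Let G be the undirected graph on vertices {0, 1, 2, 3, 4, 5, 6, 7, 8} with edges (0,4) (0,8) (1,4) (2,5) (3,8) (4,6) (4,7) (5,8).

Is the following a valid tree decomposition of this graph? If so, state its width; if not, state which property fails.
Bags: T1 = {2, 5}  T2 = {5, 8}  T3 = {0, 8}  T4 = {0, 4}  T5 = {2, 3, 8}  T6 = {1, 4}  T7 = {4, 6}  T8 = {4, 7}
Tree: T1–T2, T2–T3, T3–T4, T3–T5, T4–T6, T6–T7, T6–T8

No — bags containing vertex 2 are not connected in the tree.

A tree decomposition must satisfy three properties: every vertex lies in some bag; for every edge, both endpoints lie together in some bag; and for every vertex, the bags containing it form a connected subtree. Here bags containing vertex 2 are not connected in the tree, so the decomposition is invalid.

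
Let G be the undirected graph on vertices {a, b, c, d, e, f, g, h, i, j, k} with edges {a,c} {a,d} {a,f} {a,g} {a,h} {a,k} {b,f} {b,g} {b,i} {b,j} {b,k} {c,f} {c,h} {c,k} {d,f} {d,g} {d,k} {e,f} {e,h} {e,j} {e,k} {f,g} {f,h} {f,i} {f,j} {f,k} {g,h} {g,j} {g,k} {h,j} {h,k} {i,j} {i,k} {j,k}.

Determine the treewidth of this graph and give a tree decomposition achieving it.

The largest bag has 5 vertices, giving width 4; this decomposition certifies tw(G) ≤ 4. For the lower bound, the 5 vertices {a, d, f, g, k} are pairwise adjacent, and any tree decomposition puts a clique entirely inside one bag — forcing width ≥ 4. Combining the bounds, tw(G) = 4.

Treewidth 4.
One optimal decomposition is:
Bags: B1 = {f, g, h, j, k}  B2 = {b, f, g, j, k}  B3 = {a, f, g, h, k}  B4 = {b, f, i, j, k}  B5 = {a, d, f, g, k}  B6 = {a, c, f, h, k}  B7 = {e, f, h, j, k}
Tree: B1–B2, B1–B3, B2–B4, B3–B5, B3–B6, B1–B7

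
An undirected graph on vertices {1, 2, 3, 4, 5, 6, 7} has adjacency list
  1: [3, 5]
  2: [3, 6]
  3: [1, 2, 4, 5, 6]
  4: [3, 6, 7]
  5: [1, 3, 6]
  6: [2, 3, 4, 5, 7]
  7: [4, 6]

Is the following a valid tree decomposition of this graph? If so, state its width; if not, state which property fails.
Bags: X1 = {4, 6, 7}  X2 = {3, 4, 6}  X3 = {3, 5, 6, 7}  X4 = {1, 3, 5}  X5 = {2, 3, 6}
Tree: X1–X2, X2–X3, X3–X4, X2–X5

A tree decomposition must satisfy three properties: every vertex lies in some bag; for every edge, both endpoints lie together in some bag; and for every vertex, the bags containing it form a connected subtree. Here bags containing vertex 7 are not connected in the tree, so the decomposition is invalid.

No — bags containing vertex 7 are not connected in the tree.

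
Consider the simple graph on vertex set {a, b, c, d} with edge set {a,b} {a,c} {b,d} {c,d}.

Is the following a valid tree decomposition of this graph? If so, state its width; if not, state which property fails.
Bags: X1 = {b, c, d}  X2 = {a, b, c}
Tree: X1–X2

Yes; width 2.

Checking the three conditions: (i) the bags cover all of {a, b, c, d}; (ii) for each edge, some bag contains both endpoints; (iii) the bags containing any fixed vertex form a subtree. All hold, so the decomposition is valid with width 3 − 1 = 2.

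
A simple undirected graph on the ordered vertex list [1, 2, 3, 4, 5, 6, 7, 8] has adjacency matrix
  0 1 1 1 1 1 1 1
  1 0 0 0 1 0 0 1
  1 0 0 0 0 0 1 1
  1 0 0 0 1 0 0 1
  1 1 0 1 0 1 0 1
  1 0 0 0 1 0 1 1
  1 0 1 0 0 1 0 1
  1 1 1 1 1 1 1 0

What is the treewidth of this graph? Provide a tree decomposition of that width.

Treewidth 3.
One such decomposition:
Bags: B1 = {1, 5, 6, 8}  B2 = {1, 2, 5, 8}  B3 = {1, 6, 7, 8}  B4 = {1, 3, 7, 8}  B5 = {1, 4, 5, 8}
Tree: B1–B2, B1–B3, B3–B4, B2–B5

Each bag holds 4 vertices, so the decomposition has width 3, which upper-bounds the treewidth. For the lower bound, the 4 vertices {1, 3, 7, 8} are pairwise adjacent, and any tree decomposition puts a clique entirely inside one bag — forcing width ≥ 3. Therefore the treewidth is 3.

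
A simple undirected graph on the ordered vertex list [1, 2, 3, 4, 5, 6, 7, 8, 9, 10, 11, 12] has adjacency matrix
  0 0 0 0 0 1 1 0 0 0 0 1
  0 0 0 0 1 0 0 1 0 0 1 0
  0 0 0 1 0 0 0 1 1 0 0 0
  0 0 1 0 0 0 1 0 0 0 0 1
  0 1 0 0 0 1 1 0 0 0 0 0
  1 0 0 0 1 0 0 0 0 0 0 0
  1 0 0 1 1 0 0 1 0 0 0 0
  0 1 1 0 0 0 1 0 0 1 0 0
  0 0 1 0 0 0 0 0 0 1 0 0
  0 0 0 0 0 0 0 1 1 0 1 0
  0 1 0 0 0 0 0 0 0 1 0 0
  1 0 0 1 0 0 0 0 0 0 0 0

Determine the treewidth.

A width-3 tree decomposition is:
Bags: B1 = {2, 9, 10, 11}  B2 = {2, 8, 9, 10}  B3 = {2, 3, 8, 9}  B4 = {2, 3, 5, 8}  B5 = {3, 5, 7, 8}  B6 = {3, 4, 5, 7}  B7 = {4, 5, 6, 7}  B8 = {1, 4, 6, 7}  B9 = {1, 4, 6, 12}
Tree: B1–B2, B2–B3, B3–B4, B4–B5, B5–B6, B6–B7, B7–B8, B8–B9
Each bag holds 4 vertices, so the decomposition has width 3, which upper-bounds the treewidth. For the lower bound: the 4 vertex sets {9,10,11}, {2}, {8}, {3,4,5,7} are disjoint, each induces a connected subgraph, and every pair is joined by at least one edge of G. Contracting each set to a single vertex therefore yields K_{4} as a minor, and since treewidth is minor-monotone, tw(G) ≥ tw(K_{4}) = 3. Therefore the treewidth is 3.

3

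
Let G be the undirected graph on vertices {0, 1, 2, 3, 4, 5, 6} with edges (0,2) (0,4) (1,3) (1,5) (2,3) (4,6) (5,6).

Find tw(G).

A width-2 tree decomposition is:
Bags: B1 = {0, 2, 4}  B2 = {2, 3, 4}  B3 = {1, 3, 4}  B4 = {1, 4, 5}  B5 = {4, 5, 6}
Tree: B1–B2, B2–B3, B3–B4, B4–B5
Each bag holds 3 vertices, so the decomposition has width 2, which upper-bounds the treewidth. For the lower bound, G contains the cycle 4–0–2–3–1–5–6–4, so G is not a forest; only forests have treewidth ≤ 1, hence tw(G) ≥ 2. Combining the bounds, tw(G) = 2.

2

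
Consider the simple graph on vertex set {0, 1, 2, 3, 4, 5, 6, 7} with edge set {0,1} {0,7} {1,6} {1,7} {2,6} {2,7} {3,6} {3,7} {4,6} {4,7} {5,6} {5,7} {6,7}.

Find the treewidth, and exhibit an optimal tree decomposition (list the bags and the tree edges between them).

Treewidth 2.
One optimal decomposition is:
Bags: B1 = {5, 6, 7}  B2 = {2, 6, 7}  B3 = {3, 6, 7}  B4 = {1, 6, 7}  B5 = {0, 1, 7}  B6 = {4, 6, 7}
Tree: B1–B2, B1–B3, B1–B4, B4–B5, B4–B6

Every bag has size at most 3, so the width is 3 − 1 = 2 and tw(G) ≤ 2. For the lower bound, the 3 vertices {0, 1, 7} are pairwise adjacent, and any tree decomposition puts a clique entirely inside one bag — forcing width ≥ 2. Therefore the treewidth is 2.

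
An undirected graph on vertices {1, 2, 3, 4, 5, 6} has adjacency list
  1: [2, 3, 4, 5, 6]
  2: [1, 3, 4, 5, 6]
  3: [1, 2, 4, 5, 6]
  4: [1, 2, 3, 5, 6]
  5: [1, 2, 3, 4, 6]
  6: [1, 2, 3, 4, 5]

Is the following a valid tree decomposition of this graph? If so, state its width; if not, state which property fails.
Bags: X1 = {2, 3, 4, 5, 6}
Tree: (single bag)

A tree decomposition must satisfy three properties: every vertex lies in some bag; for every edge, both endpoints lie together in some bag; and for every vertex, the bags containing it form a connected subtree. Here vertex 1 appears in no bag, so the decomposition is invalid.

No — vertex 1 appears in no bag.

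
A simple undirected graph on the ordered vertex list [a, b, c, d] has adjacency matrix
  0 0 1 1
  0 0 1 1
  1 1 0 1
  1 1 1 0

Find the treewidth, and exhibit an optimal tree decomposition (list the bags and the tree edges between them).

Every bag has size at most 3, so the width is 3 − 1 = 2 and tw(G) ≤ 2. For the lower bound, the 3 vertices {a, c, d} are pairwise adjacent, and any tree decomposition puts a clique entirely inside one bag — forcing width ≥ 2. Combining the bounds, tw(G) = 2.

Treewidth 2.
One such decomposition:
Bags: B1 = {a, c, d}  B2 = {b, c, d}
Tree: B1–B2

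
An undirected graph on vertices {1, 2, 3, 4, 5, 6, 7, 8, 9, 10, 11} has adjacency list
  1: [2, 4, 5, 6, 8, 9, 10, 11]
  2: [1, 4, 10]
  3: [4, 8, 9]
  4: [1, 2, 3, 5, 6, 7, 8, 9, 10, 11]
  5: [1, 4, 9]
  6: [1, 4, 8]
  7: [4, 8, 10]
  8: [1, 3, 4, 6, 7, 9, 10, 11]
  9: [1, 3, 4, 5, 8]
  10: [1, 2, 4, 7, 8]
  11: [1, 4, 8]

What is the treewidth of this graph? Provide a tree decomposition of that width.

Every bag has size at most 4, so the width is 4 − 1 = 3 and tw(G) ≤ 3. For the lower bound, the 4 vertices {1, 4, 8, 9} are pairwise adjacent, and any tree decomposition puts a clique entirely inside one bag — forcing width ≥ 3. Combining the bounds, tw(G) = 3.

Treewidth 3.
One optimal decomposition is:
Bags: B1 = {1, 4, 8, 9}  B2 = {1, 4, 5, 9}  B3 = {3, 4, 8, 9}  B4 = {1, 4, 8, 10}  B5 = {1, 2, 4, 10}  B6 = {1, 4, 8, 11}  B7 = {1, 4, 6, 8}  B8 = {4, 7, 8, 10}
Tree: B1–B2, B1–B3, B1–B4, B4–B5, B1–B6, B1–B7, B4–B8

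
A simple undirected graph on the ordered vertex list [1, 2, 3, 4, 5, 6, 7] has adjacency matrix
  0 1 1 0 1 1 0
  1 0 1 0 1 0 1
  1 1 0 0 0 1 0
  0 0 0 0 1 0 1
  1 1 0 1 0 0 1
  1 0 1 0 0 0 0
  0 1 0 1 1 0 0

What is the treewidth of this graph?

A width-2 tree decomposition is:
Bags: B1 = {1, 2, 3}  B2 = {1, 2, 5}  B3 = {2, 5, 7}  B4 = {1, 3, 6}  B5 = {4, 5, 7}
Tree: B1–B2, B2–B3, B1–B4, B3–B5
Every bag has size at most 3, so the width is 3 − 1 = 2 and tw(G) ≤ 2. On the other hand G contains the 3-clique {1, 2, 3}. A clique must lie in a single bag of any decomposition, so no decomposition can have width below 2. The upper and lower bounds meet at 2, so that is the treewidth.

2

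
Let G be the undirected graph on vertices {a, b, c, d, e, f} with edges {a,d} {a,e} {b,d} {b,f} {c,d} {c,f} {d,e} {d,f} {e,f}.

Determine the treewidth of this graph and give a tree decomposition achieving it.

Every bag has size at most 3, so the width is 3 − 1 = 2 and tw(G) ≤ 2. For the lower bound, the 3 vertices {a, d, e} are pairwise adjacent, and any tree decomposition puts a clique entirely inside one bag — forcing width ≥ 2. Hence tw(G) = 2 exactly.

Treewidth 2.
Bags: B1 = {a, d, e}  B2 = {d, e, f}  B3 = {c, d, f}  B4 = {b, d, f}
Tree: B1–B2, B2–B3, B2–B4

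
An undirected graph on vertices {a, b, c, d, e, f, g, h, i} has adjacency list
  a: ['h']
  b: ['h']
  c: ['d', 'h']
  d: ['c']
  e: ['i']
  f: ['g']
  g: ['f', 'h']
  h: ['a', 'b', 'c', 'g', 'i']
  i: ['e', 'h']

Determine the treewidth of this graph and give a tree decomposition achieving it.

Every bag has size at most 2, so the width is 2 − 1 = 1 and tw(G) ≤ 1. Since G has at least one edge (e.g. h–c), it is not an edgeless graph, so tw(G) ≥ 1. Combining the bounds, tw(G) = 1.

Treewidth 1.
One such decomposition:
Bags: B1 = {c, h}  B2 = {h, i}  B3 = {g, h}  B4 = {c, d}  B5 = {b, h}  B6 = {a, h}  B7 = {e, i}  B8 = {f, g}
Tree: B1–B2, B1–B3, B1–B4, B3–B5, B5–B6, B2–B7, B3–B8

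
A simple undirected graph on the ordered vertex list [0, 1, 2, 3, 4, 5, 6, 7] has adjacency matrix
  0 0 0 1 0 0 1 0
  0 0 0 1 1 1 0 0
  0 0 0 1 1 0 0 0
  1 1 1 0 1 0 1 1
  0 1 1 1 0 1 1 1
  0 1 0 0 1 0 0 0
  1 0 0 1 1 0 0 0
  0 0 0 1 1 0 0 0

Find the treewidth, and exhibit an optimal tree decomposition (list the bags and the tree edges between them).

Treewidth 2.
Bags: B1 = {0, 3, 6}  B2 = {3, 4, 6}  B3 = {2, 3, 4}  B4 = {1, 3, 4}  B5 = {1, 4, 5}  B6 = {3, 4, 7}
Tree: B1–B2, B2–B3, B3–B4, B4–B5, B2–B6

Every bag has size at most 3, so the width is 3 − 1 = 2 and tw(G) ≤ 2. For the lower bound, the 3 vertices {0, 3, 6} are pairwise adjacent, and any tree decomposition puts a clique entirely inside one bag — forcing width ≥ 2. Therefore the treewidth is 2.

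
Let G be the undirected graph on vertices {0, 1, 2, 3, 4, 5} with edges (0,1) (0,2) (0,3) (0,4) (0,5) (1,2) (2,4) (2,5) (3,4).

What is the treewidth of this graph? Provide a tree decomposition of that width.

Treewidth 2.
Bags: B1 = {0, 2, 4}  B2 = {0, 1, 2}  B3 = {0, 3, 4}  B4 = {0, 2, 5}
Tree: B1–B2, B1–B3, B1–B4

The largest bag has 3 vertices, giving width 2; this decomposition certifies tw(G) ≤ 2. On the other hand G contains the 3-clique {0, 1, 2}. A clique must lie in a single bag of any decomposition, so no decomposition can have width below 2. Combining the bounds, tw(G) = 2.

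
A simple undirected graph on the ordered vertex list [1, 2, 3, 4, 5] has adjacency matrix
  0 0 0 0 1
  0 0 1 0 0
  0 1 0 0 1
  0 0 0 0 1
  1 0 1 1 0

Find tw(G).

1

A width-1 tree decomposition is:
Bags: B1 = {4, 5}  B2 = {1, 5}  B3 = {3, 5}  B4 = {2, 3}
Tree: B1–B2, B1–B3, B3–B4
Every bag has size at most 2, so the width is 2 − 1 = 1 and tw(G) ≤ 1. Since G has at least one edge (e.g. 5–4), it is not an edgeless graph, so tw(G) ≥ 1. Hence tw(G) = 1 exactly.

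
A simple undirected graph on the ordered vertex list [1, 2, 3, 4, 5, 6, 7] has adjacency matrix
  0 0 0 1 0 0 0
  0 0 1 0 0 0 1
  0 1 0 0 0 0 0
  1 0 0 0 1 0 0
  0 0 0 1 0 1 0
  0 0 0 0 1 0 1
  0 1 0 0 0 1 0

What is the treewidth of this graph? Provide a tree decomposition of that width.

Every bag has size at most 2, so the width is 2 − 1 = 1 and tw(G) ≤ 1. Any graph with an edge has treewidth ≥ 1, and G has the edge 3–2. Therefore the treewidth is 1.

Treewidth 1.
One such decomposition:
Bags: B1 = {2, 3}  B2 = {2, 7}  B3 = {6, 7}  B4 = {5, 6}  B5 = {4, 5}  B6 = {1, 4}
Tree: B1–B2, B2–B3, B3–B4, B4–B5, B5–B6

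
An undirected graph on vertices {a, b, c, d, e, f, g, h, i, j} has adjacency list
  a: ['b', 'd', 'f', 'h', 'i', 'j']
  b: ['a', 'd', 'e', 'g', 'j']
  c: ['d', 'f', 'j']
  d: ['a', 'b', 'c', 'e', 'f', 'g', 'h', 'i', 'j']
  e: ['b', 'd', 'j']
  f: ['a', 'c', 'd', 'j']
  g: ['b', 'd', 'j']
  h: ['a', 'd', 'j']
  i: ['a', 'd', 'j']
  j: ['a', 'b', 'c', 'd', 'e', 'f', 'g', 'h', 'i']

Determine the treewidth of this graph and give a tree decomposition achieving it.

Every bag has size at most 4, so the width is 4 − 1 = 3 and tw(G) ≤ 3. Conversely, {b, d, g, j} is a clique of size 4, and the vertices of any clique must share a bag in every tree decomposition; so some bag has ≥ 4 vertices and tw(G) ≥ 3. Combining the bounds, tw(G) = 3.

Treewidth 3.
One such decomposition:
Bags: B1 = {a, d, f, j}  B2 = {a, b, d, j}  B3 = {a, d, h, j}  B4 = {b, d, g, j}  B5 = {a, d, i, j}  B6 = {b, d, e, j}  B7 = {c, d, f, j}
Tree: B1–B2, B1–B3, B2–B4, B2–B5, B4–B6, B1–B7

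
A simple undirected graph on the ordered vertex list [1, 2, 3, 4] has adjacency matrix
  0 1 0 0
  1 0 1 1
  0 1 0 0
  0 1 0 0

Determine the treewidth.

A width-1 tree decomposition is:
Bags: B1 = {2, 4}  B2 = {1, 2}  B3 = {2, 3}
Tree: B1–B2, B1–B3
Each bag holds 2 vertices, so the decomposition has width 1, which upper-bounds the treewidth. Any graph with an edge has treewidth ≥ 1, and G has the edge 4–2. Hence tw(G) = 1 exactly.

1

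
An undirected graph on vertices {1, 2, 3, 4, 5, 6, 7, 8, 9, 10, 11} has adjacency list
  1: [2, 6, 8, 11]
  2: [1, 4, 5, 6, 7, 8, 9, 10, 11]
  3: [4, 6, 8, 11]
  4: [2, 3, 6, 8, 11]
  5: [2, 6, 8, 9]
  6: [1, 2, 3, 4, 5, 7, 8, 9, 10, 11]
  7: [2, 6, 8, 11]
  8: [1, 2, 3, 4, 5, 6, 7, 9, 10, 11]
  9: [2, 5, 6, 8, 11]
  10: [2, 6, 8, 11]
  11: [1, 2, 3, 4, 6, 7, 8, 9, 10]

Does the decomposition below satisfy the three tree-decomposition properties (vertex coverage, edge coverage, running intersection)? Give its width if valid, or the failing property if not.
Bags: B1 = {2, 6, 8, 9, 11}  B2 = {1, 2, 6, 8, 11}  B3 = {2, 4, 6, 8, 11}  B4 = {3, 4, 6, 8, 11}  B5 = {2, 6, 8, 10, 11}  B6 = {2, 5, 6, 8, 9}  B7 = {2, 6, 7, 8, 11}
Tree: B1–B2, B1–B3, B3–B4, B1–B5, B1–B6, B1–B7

Checking the three conditions: (i) the bags cover all of {1, 2, 3, 4, 5, 6, 7, 8, 9, 10, 11}; (ii) for each edge, some bag contains both endpoints; (iii) the bags containing any fixed vertex form a subtree. All hold, so the decomposition is valid with width 5 − 1 = 4.

Yes; width 4.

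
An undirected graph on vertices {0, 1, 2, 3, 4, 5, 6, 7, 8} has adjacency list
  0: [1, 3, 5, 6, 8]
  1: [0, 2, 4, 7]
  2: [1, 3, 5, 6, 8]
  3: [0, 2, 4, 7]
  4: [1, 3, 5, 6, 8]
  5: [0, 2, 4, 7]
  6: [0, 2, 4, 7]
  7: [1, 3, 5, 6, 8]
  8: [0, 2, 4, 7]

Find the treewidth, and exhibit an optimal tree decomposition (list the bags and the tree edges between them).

Every bag has size at most 5, so the width is 5 − 1 = 4 and tw(G) ≤ 4. For the lower bound: the 5 vertex sets {0,5}, {2,6}, {1,4}, {7}, {8} are disjoint, each induces a connected subgraph, and every pair is joined by at least one edge of G. Contracting each set to a single vertex therefore yields K_{5} as a minor, and since treewidth is minor-monotone, tw(G) ≥ tw(K_{5}) = 4. Therefore the treewidth is 4.

Treewidth 4.
One optimal decomposition is:
Bags: B1 = {0, 2, 4, 5, 7}  B2 = {0, 2, 4, 6, 7}  B3 = {0, 1, 2, 4, 7}  B4 = {0, 2, 4, 7, 8}  B5 = {0, 2, 3, 4, 7}
Tree: B1–B2, B2–B3, B3–B4, B4–B5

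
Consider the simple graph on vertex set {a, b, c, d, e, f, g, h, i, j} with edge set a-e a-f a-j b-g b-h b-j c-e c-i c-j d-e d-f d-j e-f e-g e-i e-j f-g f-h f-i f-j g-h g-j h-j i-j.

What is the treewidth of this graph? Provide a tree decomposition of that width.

Treewidth 3.
Bags: B1 = {b, g, h, j}  B2 = {f, g, h, j}  B3 = {e, f, g, j}  B4 = {e, f, i, j}  B5 = {d, e, f, j}  B6 = {a, e, f, j}  B7 = {c, e, i, j}
Tree: B1–B2, B2–B3, B3–B4, B4–B5, B3–B6, B4–B7

Every bag has size at most 4, so the width is 4 − 1 = 3 and tw(G) ≤ 3. On the other hand G contains the 4-clique {c, e, i, j}. A clique must lie in a single bag of any decomposition, so no decomposition can have width below 3. The upper and lower bounds meet at 3, so that is the treewidth.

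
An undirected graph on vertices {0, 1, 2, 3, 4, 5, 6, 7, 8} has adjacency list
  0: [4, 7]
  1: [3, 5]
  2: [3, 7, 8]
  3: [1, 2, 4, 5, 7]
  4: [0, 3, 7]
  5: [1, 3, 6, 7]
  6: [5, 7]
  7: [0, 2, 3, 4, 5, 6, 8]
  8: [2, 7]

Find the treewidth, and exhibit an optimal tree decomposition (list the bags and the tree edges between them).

Treewidth 2.
Bags: B1 = {1, 3, 5}  B2 = {3, 5, 7}  B3 = {2, 3, 7}  B4 = {5, 6, 7}  B5 = {3, 4, 7}  B6 = {0, 4, 7}  B7 = {2, 7, 8}
Tree: B1–B2, B2–B3, B2–B4, B3–B5, B5–B6, B3–B7

Each bag holds 3 vertices, so the decomposition has width 2, which upper-bounds the treewidth. For the lower bound, the 3 vertices {1, 3, 5} are pairwise adjacent, and any tree decomposition puts a clique entirely inside one bag — forcing width ≥ 2. The upper and lower bounds meet at 2, so that is the treewidth.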